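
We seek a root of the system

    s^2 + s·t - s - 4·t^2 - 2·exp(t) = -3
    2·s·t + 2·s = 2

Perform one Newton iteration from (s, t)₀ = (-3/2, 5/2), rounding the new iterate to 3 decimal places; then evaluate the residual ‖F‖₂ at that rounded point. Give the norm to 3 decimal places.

14.164

At (-3/2, 5/2): F = (-46.36499, -12.500).
Jacobian J = [[2·s + t - 1, s - 8·t - 2·exp(t)], [2·t + 2, 2·s]].
At the point, J = [[-1.500, -45.86499], [7.000, -3.000]] (det J = 325.55492).
Solving J·Δ = −F gives Δ = (1.334, -1.055).
Then the next iterate is (s, t)₁ = (-0.166, 1.445).
Re-evaluating at (-0.166, 1.445): F = (-13.88212, -2.81174), so ‖F‖₂ = 14.164.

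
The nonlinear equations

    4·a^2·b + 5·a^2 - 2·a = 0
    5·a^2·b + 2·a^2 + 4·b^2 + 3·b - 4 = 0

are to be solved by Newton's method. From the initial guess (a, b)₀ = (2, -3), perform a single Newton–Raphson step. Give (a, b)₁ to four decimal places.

(1.4246, -2.0789)

At (2, -3): F = (-32.0000, -29.0000).
Jacobian J = [[8·a·b + 10·a - 2, 4·a^2], [10·a·b + 4·a, 5·a^2 + 8·b + 3]].
At the point, J = [[-30.0000, 16.0000], [-52.0000, -1.0000]] (det J = 862.0000).
Solving J·Δ = −F gives Δ = (-0.5754, 0.9211).
Then the next iterate is (a, b)₁ = (1.4246, -2.0789).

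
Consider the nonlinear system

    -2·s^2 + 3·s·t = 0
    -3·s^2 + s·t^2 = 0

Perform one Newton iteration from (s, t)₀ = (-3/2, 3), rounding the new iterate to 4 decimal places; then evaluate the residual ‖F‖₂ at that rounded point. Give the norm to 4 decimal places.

2.9831

At (-3/2, 3): F = (-18.0000, -20.2500).
Jacobian J = [[-4·s + 3·t, 3·s], [-6·s + t^2, 2·s·t]].
At the point, J = [[15.0000, -4.5000], [18.0000, -9.0000]] (det J = -54.0000).
Solving J·Δ = −F gives Δ = (1.3125, 0.3750).
Then the next iterate is (s, t)₁ = (-0.1875, 3.3750).
Re-evaluating at (-0.1875, 3.3750): F = (-1.968750, -2.241211), so ‖F‖₂ = 2.9831.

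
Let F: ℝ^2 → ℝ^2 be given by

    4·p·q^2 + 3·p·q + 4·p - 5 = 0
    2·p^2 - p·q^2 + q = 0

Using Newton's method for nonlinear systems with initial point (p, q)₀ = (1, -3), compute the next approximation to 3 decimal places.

(1.250, -1.393)

At (1, -3): F = (26.000, -10.000).
Jacobian J = [[4·q^2 + 3·q + 4, 8·p·q + 3·p], [4·p - q^2, -2·p·q + 1]].
At the point, J = [[31.000, -21.000], [-5.000, 7.000]] (det J = 112.000).
Solving J·Δ = −F gives Δ = (0.250, 1.607).
Then the next iterate is (p, q)₁ = (1.250, -1.393).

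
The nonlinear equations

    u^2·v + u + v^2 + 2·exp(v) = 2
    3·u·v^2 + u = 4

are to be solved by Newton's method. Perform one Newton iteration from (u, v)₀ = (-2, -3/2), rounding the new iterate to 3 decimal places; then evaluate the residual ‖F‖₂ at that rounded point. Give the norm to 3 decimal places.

7.663

At (-2, -3/2): F = (-7.30374, -19.500).
Jacobian J = [[2·u·v + 1, u^2 + 2·v + 2·exp(v)], [3·v^2 + 1, 6·u·v]].
At the point, J = [[7.000, 1.44626], [7.750, 18.000]] (det J = 114.79148).
Solving J·Δ = −F gives Δ = (0.900, 0.696).
Then the next iterate is (u, v)₁ = (-1.100, -0.804).
Re-evaluating at (-1.100, -0.804): F = (-2.53135, -7.23317), so ‖F‖₂ = 7.663.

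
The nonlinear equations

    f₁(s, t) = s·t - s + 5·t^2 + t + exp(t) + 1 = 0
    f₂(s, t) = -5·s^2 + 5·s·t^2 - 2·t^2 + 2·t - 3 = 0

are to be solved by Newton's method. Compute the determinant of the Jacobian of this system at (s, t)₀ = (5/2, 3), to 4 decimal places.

J = [[t - 1, s + 10·t + exp(t) + 1], [-10·s + 5·t^2, 10·s·t - 4·t + 2]].
At the point, J = [[2.0000, 53.585537], [20.0000, 65.0000]].
det J = -941.7107.

-941.7107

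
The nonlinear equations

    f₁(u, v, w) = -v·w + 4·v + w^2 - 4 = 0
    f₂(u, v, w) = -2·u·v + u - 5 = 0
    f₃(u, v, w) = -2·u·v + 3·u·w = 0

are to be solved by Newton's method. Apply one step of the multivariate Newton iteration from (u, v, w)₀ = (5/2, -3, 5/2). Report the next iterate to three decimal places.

At (5/2, -3, 5/2): F = (-2.250, 12.500, 33.750).
Jacobian J = [[0, -w + 4, -v + 2·w], [-2·v + 1, -2·u, 0], [-2·v + 3·w, -2·u, 3·u]].
At the point, J = [[0.000, 1.500, 8.000], [7.000, -5.000, 0.000], [13.500, -5.000, 7.500]] (det J = 181.250).
Solving J·Δ = −F gives Δ = (-4.379, -3.631, 0.962).
Then the next iterate is (u, v, w)₁ = (-1.879, -6.631, 3.462).

(-1.879, -6.631, 3.462)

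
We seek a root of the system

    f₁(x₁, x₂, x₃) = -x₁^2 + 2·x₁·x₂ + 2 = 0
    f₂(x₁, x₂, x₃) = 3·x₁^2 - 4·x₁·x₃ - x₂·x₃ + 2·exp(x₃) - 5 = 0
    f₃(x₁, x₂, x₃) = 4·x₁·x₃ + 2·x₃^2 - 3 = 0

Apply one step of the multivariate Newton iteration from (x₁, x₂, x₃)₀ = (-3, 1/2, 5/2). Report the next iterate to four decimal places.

At (-3, 1/2, 5/2): F = (-10.0000, 75.114988, -20.5000).
Jacobian J = [[-2·x₁ + 2·x₂, 2·x₁, 0], [6·x₁ - 4·x₃, -x₃, -4·x₁ - x₂ + 2·exp(x₃)], [4·x₃, 0, 4·x₁ + 4·x₃]].
At the point, J = [[7.0000, -6.0000, 0.0000], [-28.0000, -2.5000, 35.864988], [10.0000, 0.0000, -2.0000]] (det J = -1780.899275).
Solving J·Δ = −F gives Δ = (1.9428, 0.6000, -0.5358).
Then the next iterate is (x₁, x₂, x₃)₁ = (-1.0572, 1.1000, 1.9642).

(-1.0572, 1.1000, 1.9642)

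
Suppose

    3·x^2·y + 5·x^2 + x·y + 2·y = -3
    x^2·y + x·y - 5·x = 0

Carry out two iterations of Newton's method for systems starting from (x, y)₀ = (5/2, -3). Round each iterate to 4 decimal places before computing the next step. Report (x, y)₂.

At (5/2, -3): F = (-35.5000, -38.7500).
Jacobian J = [[6·x·y + 10·x + y, 3·x^2 + x + 2], [2·x·y + y - 5, x^2 + x]].
At the point, J = [[-23.0000, 23.2500], [-23.0000, 8.7500]] (det J = 333.5000).
Solving J·Δ = −F gives Δ = (-1.7701, -0.2241).
Then the next iterate is (x, y)₁ = (0.7299, -3.2241).
Round to (0.7299, -3.2241) and repeat: F = (-8.290657, -7.720423), J = [[-10.044724, 4.328162], [-12.930641, 1.262654]].
Δ = (-0.5302, 0.6851), so (x, y)₂ = (0.1997, -2.5390).

(0.1997, -2.5390)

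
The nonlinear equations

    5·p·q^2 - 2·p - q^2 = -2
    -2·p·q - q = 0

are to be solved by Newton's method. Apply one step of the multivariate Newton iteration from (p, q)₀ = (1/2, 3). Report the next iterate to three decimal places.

(1.281, -2.344)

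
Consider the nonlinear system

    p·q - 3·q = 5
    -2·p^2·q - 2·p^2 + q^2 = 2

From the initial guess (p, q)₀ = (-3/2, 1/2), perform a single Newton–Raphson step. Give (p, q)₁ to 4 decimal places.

(-1.1677, -1.0742)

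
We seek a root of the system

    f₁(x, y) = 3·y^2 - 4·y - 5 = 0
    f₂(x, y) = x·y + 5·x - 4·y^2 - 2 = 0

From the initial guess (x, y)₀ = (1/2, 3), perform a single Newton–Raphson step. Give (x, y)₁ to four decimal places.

At (1/2, 3): F = (10.0000, -34.0000).
Jacobian J = [[0, 6·y - 4], [y + 5, x - 8·y]].
At the point, J = [[0.0000, 14.0000], [8.0000, -23.5000]] (det J = -112.0000).
Solving J·Δ = −F gives Δ = (2.1518, -0.7143).
Then the next iterate is (x, y)₁ = (2.6518, 2.2857).

(2.6518, 2.2857)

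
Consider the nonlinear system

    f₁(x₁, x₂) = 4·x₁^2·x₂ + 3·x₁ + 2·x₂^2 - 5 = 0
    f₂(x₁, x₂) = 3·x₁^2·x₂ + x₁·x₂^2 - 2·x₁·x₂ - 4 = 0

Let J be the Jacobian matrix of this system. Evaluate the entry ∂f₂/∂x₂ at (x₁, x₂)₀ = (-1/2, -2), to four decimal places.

∂f₂/∂x₂ = 3·x₁^2 + 2·x₁·x₂ - 2·x₁.
At (-1/2, -2) this is 3.7500.

3.7500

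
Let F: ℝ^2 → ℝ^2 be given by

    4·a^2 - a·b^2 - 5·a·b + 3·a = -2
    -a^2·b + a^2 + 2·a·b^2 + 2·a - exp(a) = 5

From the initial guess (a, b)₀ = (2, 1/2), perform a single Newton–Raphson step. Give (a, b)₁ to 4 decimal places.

At (2, 1/2): F = (18.5000, -5.389056).
Jacobian J = [[8·a - b^2 - 5·b + 3, -2·a·b - 5·a], [-2·a·b + 2·a + 2·b^2 - exp(a) + 2, -a^2 + 4·a·b]].
At the point, J = [[16.2500, -12.0000], [-2.889056, 0.0000]] (det J = -34.668673).
Solving J·Δ = −F gives Δ = (-1.8653, -0.9843).
Then the next iterate is (a, b)₁ = (0.1347, -0.4843).

(0.1347, -0.4843)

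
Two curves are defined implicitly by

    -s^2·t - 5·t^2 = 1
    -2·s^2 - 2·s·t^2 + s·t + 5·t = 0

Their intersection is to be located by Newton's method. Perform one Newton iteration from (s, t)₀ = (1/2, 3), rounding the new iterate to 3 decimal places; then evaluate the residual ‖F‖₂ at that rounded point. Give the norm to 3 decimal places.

At (1/2, 3): F = (-46.750, 7.000).
Jacobian J = [[-2·s·t, -s^2 - 10·t], [-4·s - 2·t^2 + t, -4·s·t + s + 5]].
At the point, J = [[-3.000, -30.250], [-17.000, -0.500]] (det J = -512.750).
Solving J·Δ = −F gives Δ = (0.459, -1.591).
Then the next iterate is (s, t)₁ = (0.959, 1.409).
Re-evaluating at (0.959, 1.409): F = (-12.22224, 2.74910), so ‖F‖₂ = 12.528.

12.528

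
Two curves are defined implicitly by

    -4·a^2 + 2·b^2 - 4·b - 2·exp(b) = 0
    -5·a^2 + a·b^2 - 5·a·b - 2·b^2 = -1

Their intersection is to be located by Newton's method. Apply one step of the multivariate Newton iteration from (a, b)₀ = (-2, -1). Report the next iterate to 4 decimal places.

(-1.0652, -0.5169)

At (-2, -1): F = (-10.735759, -33.0000).
Jacobian J = [[-8·a, 4·b - 2·exp(b) - 4], [-10·a + b^2 - 5·b, 2·a·b - 5·a - 4·b]].
At the point, J = [[16.0000, -8.735759], [26.0000, 18.0000]] (det J = 515.129731).
Solving J·Δ = −F gives Δ = (0.9348, 0.4831).
Then the next iterate is (a, b)₁ = (-1.0652, -0.5169).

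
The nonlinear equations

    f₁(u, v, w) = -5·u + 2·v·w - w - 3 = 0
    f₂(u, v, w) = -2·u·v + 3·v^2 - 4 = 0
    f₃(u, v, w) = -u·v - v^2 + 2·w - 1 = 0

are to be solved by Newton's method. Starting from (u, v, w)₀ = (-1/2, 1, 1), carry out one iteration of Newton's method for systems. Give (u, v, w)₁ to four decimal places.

(-0.4327, 1.0192, 0.7981)

At (-1/2, 1, 1): F = (0.5000, 0.0000, 0.5000).
Jacobian J = [[-5, 2·w, 2·v - 1], [-2·v, -2·u + 6·v, 0], [-v, -u - 2·v, 2]].
At the point, J = [[-5.0000, 2.0000, 1.0000], [-2.0000, 7.0000, 0.0000], [-1.0000, -1.5000, 2.0000]] (det J = -52.0000).
Solving J·Δ = −F gives Δ = (0.0673, 0.0192, -0.2019).
Then the next iterate is (u, v, w)₁ = (-0.4327, 1.0192, 0.7981).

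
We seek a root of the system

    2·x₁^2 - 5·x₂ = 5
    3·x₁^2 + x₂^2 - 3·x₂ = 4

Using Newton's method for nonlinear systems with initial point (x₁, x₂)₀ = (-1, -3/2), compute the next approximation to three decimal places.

At (-1, -3/2): F = (4.500, 5.750).
Jacobian J = [[4·x₁, -5], [6·x₁, 2·x₂ - 3]].
At the point, J = [[-4.000, -5.000], [-6.000, -6.000]] (det J = -6.000).
Solving J·Δ = −F gives Δ = (0.292, 0.667).
Then the next iterate is (x₁, x₂)₁ = (-0.708, -0.833).

(-0.708, -0.833)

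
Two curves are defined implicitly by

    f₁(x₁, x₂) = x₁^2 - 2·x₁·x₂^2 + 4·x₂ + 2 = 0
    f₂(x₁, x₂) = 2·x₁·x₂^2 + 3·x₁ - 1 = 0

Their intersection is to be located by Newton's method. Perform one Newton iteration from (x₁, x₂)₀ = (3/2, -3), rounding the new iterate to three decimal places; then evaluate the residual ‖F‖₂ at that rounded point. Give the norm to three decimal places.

At (3/2, -3): F = (-34.750, 30.500).
Jacobian J = [[2·x₁ - 2·x₂^2, -4·x₁·x₂ + 4], [2·x₂^2 + 3, 4·x₁·x₂]].
At the point, J = [[-15.000, 22.000], [21.000, -18.000]] (det J = -192.000).
Solving J·Δ = −F gives Δ = (-0.237, 1.418).
Then the next iterate is (x₁, x₂)₁ = (1.263, -1.582).
Re-evaluating at (1.263, -1.582): F = (-9.05471, 9.11088), so ‖F‖₂ = 12.845.

12.845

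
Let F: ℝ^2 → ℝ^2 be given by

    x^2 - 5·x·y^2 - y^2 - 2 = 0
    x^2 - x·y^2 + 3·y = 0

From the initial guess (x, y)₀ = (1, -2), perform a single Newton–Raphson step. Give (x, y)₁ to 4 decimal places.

At (1, -2): F = (-25.0000, -9.0000).
Jacobian J = [[2·x - 5·y^2, -10·x·y - 2·y], [2·x - y^2, -2·x·y + 3]].
At the point, J = [[-18.0000, 24.0000], [-2.0000, 7.0000]] (det J = -78.0000).
Solving J·Δ = −F gives Δ = (0.5256, 1.4359).
Then the next iterate is (x, y)₁ = (1.5256, -0.5641).

(1.5256, -0.5641)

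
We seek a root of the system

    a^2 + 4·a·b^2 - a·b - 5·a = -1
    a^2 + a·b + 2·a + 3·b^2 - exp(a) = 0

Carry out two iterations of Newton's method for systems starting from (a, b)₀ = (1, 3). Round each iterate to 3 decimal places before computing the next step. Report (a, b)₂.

At (1, 3): F = (30.000, 30.28172).
Jacobian J = [[2·a + 4·b^2 - b - 5, 8·a·b - a], [2·a + b - exp(a) + 2, a + 6·b]].
At the point, J = [[30.000, 23.000], [4.28172, 19.000]] (det J = 471.52048).
Solving J·Δ = −F gives Δ = (0.268, -1.654).
Then the next iterate is (a, b)₁ = (1.268, 1.346).
Round to (1.268, 1.346) and repeat: F = (3.75012, 7.73196), J = [[3.43686, 12.38582], [2.32826, 9.344]].
Δ = (18.533, -5.445), so (a, b)₂ = (19.801, -4.099).

(19.801, -4.099)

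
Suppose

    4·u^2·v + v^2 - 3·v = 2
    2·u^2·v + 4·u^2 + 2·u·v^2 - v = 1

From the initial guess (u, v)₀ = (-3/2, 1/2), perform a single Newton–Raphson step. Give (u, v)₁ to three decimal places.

(-0.867, 0.864)

At (-3/2, 1/2): F = (1.250, 9.000).
Jacobian J = [[8·u·v, 4·u^2 + 2·v - 3], [4·u·v + 8·u + 2·v^2, 2·u^2 + 4·u·v - 1]].
At the point, J = [[-6.000, 7.000], [-14.500, 0.500]] (det J = 98.500).
Solving J·Δ = −F gives Δ = (0.633, 0.364).
Then the next iterate is (u, v)₁ = (-0.867, 0.864).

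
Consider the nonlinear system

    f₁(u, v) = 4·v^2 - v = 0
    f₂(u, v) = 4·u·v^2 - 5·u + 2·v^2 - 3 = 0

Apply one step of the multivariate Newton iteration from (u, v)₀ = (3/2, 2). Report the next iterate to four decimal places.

At (3/2, 2): F = (14.0000, 21.5000).
Jacobian J = [[0, 8·v - 1], [4·v^2 - 5, 8·u·v + 4·v]].
At the point, J = [[0.0000, 15.0000], [11.0000, 32.0000]] (det J = -165.0000).
Solving J·Δ = −F gives Δ = (0.7606, -0.9333).
Then the next iterate is (u, v)₁ = (2.2606, 1.0667).

(2.2606, 1.0667)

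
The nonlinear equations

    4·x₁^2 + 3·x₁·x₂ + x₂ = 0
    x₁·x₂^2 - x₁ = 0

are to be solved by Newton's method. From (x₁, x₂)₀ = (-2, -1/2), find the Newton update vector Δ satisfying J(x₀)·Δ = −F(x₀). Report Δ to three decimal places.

(1.148, -0.319)

At (-2, -1/2): F = (18.500, 1.500).
Jacobian J = [[8·x₁ + 3·x₂, 3·x₁ + 1], [x₂^2 - 1, 2·x₁·x₂]].
At the point, J = [[-17.500, -5.000], [-0.750, 2.000]] (det J = -38.750).
Solving J·Δ = −F gives Δ = (1.148, -0.319).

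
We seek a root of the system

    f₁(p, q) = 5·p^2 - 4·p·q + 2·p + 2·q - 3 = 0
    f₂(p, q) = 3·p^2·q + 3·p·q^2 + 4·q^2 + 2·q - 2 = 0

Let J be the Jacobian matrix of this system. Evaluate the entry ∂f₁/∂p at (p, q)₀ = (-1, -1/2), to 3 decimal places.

∂f₁/∂p = 10·p - 4·q + 2.
At (-1, -1/2) this is -6.000.

-6.000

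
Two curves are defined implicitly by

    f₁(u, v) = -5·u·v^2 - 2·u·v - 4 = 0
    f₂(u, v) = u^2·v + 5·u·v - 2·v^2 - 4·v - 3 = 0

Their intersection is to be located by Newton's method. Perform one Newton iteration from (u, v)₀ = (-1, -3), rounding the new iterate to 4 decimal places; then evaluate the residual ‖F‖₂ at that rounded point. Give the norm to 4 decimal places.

8.0033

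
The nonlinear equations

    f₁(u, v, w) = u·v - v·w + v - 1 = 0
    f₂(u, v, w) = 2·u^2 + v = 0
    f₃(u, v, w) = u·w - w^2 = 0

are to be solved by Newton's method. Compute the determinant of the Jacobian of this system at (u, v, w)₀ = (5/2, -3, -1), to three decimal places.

J = [[v, u - w + 1, -v], [4·u, 1, 0], [w, 0, u - 2·w]].
At the point, J = [[-3.000, 4.500, 3.000], [10.000, 1.000, 0.000], [-1.000, 0.000, 4.500]].
det J = -213.000.

-213.000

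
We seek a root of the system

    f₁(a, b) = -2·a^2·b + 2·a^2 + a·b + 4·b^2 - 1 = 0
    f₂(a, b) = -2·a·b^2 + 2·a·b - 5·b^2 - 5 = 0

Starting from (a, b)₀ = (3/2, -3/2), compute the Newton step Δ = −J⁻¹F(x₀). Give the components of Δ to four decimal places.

(-0.1845, 0.9673)

At (3/2, -3/2): F = (17.0000, -27.5000).
Jacobian J = [[-4·a·b + 4·a + b, -2·a^2 + a + 8·b], [-2·b^2 + 2·b, -4·a·b + 2·a - 10·b]].
At the point, J = [[13.5000, -15.0000], [-7.5000, 27.0000]] (det J = 252.0000).
Solving J·Δ = −F gives Δ = (-0.1845, 0.9673).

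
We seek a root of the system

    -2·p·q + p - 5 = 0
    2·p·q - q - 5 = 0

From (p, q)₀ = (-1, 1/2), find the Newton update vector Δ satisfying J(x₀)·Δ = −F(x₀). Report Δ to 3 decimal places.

(14.000, 2.500)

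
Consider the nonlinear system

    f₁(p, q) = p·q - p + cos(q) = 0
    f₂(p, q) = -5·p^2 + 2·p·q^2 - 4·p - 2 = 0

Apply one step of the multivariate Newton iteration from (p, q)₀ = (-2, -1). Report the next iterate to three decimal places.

At (-2, -1): F = (4.54030, -18.000).
Jacobian J = [[q - 1, p - sin(q)], [-10·p + 2·q^2 - 4, 4·p·q]].
At the point, J = [[-2.000, -1.15853], [18.000, 8.000]] (det J = 4.85352).
Solving J·Δ = −F gives Δ = (-3.187, 9.421).
Then the next iterate is (p, q)₁ = (-5.187, 8.421).

(-5.187, 8.421)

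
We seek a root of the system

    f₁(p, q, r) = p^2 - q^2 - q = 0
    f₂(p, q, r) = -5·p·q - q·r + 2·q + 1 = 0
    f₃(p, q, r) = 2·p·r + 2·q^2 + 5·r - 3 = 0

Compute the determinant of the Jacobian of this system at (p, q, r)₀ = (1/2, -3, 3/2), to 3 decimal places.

-381.000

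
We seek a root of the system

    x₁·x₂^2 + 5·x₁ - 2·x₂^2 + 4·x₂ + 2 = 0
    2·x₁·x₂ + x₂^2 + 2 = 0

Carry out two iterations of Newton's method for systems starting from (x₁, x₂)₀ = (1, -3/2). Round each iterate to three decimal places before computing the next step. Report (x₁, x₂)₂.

At (1, -3/2): F = (-1.250, 1.250).
Jacobian J = [[x₂^2 + 5, 2·x₁·x₂ - 4·x₂ + 4], [2·x₂, 2·x₁ + 2·x₂]].
At the point, J = [[7.250, 7.000], [-3.000, -1.000]] (det J = 13.750).
Solving J·Δ = −F gives Δ = (0.545, -0.386).
Then the next iterate is (x₁, x₂)₁ = (1.545, -1.886).
Round to (1.545, -1.886) and repeat: F = (0.56257, -0.27074), J = [[8.55700, 5.71626], [-3.772, -0.682]].
Δ = (-0.074, 0.012), so (x₁, x₂)₂ = (1.471, -1.874).

(1.471, -1.874)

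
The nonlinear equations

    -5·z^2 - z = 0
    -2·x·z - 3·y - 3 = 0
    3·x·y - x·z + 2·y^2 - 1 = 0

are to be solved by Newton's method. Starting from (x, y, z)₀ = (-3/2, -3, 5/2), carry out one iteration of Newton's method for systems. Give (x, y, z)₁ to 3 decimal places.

(-0.217, -1.936, 1.202)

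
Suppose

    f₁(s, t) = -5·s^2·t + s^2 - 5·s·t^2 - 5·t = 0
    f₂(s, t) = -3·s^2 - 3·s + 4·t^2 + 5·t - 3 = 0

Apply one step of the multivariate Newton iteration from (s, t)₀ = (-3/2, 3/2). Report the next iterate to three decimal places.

(0.053, 0.290)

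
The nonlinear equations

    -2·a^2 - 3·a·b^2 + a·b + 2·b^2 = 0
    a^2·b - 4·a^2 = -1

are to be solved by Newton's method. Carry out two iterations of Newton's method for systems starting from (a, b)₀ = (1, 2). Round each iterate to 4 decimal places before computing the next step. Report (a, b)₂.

(0.6998, 1.9516)

At (1, 2): F = (-4.0000, -1.0000).
Jacobian J = [[-4·a - 3·b^2 + b, -6·a·b + a + 4·b], [2·a·b - 8·a, a^2]].
At the point, J = [[-14.0000, -3.0000], [-4.0000, 1.0000]] (det J = -26.0000).
Solving J·Δ = −F gives Δ = (-0.2692, -0.0769).
Then the next iterate is (a, b)₁ = (0.7308, 1.9231).
Round to (0.7308, 1.9231) and repeat: F = (-0.374291, -0.109207), J = [[-12.095041, -0.009209], [-3.035597, 0.534069]].
Δ = (-0.0310, 0.0285), so (a, b)₂ = (0.6998, 1.9516).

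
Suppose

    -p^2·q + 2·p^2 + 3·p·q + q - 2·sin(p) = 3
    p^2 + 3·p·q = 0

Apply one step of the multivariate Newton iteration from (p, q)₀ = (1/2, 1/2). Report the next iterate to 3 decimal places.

(-1.030, 2.384)

At (1/2, 1/2): F = (-2.33385, 1.000).
Jacobian J = [[-2·p·q + 4·p + 3·q - 2·cos(p), -p^2 + 3·p + 1], [2·p + 3·q, 3·p]].
At the point, J = [[1.24483, 2.250], [2.500, 1.500]] (det J = -3.75775).
Solving J·Δ = −F gives Δ = (-1.530, 1.884).
Then the next iterate is (p, q)₁ = (-1.030, 2.384).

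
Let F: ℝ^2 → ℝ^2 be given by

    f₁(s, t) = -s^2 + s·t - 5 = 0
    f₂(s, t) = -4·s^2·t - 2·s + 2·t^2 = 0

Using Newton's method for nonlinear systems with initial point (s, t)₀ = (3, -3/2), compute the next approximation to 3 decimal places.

(0.092, -2.604)

At (3, -3/2): F = (-18.500, 52.500).
Jacobian J = [[-2·s + t, s], [-8·s·t - 2, -4·s^2 + 4·t]].
At the point, J = [[-7.500, 3.000], [34.000, -42.000]] (det J = 213.000).
Solving J·Δ = −F gives Δ = (-2.908, -1.104).
Then the next iterate is (s, t)₁ = (0.092, -2.604).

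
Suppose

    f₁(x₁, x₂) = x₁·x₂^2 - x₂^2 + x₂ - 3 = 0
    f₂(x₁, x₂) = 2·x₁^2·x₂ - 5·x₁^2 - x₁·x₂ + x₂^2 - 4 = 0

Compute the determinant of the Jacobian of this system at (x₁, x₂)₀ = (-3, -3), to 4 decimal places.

J = [[x₂^2, 2·x₁·x₂ - 2·x₂ + 1], [4·x₁·x₂ - 10·x₁ - x₂, 2·x₁^2 - x₁ + 2·x₂]].
At the point, J = [[9.0000, 25.0000], [69.0000, 15.0000]].
det J = -1590.0000.

-1590.0000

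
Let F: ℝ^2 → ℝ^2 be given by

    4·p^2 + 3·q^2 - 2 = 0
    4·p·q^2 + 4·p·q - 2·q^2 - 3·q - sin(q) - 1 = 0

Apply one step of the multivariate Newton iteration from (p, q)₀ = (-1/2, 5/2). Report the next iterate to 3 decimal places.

At (-1/2, 5/2): F = (17.750, -39.09847).
Jacobian J = [[8·p, 6·q], [4·q^2 + 4·q, 8·p·q + 4·p - 4·q - cos(q) - 3]].
At the point, J = [[-4.000, 15.000], [35.000, -24.19886]] (det J = -428.20457).
Solving J·Δ = −F gives Δ = (0.367, -1.086).
Then the next iterate is (p, q)₁ = (-0.133, 1.414).

(-0.133, 1.414)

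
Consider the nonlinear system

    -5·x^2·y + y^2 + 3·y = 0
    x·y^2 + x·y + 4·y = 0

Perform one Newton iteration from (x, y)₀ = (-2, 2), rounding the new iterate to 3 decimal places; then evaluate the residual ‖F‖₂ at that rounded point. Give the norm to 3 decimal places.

4.689

At (-2, 2): F = (-30.000, -4.000).
Jacobian J = [[-10·x·y, -5·x^2 + 2·y + 3], [y^2 + y, 2·x·y + x + 4]].
At the point, J = [[40.000, -13.000], [6.000, -6.000]] (det J = -162.000).
Solving J·Δ = −F gives Δ = (0.790, 0.123).
Then the next iterate is (x, y)₁ = (-1.210, 2.123).
Re-evaluating at (-1.210, 2.123): F = (-4.66529, 0.46954), so ‖F‖₂ = 4.689.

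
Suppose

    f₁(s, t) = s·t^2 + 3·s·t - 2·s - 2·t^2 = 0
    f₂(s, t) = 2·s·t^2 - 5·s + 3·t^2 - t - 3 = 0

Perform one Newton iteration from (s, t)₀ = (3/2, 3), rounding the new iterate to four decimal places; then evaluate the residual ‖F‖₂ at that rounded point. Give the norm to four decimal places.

9.7131

At (3/2, 3): F = (6.0000, 40.5000).
Jacobian J = [[t^2 + 3·t - 2, 2·s·t + 3·s - 4·t], [2·t^2 - 5, 4·s·t + 6·t - 1]].
At the point, J = [[16.0000, 1.5000], [13.0000, 35.0000]] (det J = 540.5000).
Solving J·Δ = −F gives Δ = (-0.2761, -1.0546).
Then the next iterate is (s, t)₁ = (1.2239, 1.9454).
Re-evaluating at (1.2239, 1.9454): F = (1.757912, 9.552741), so ‖F‖₂ = 9.7131.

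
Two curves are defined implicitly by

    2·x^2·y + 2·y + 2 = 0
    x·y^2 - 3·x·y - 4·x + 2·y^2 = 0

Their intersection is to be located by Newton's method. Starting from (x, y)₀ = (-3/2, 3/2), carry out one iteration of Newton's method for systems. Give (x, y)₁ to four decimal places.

(-2.9720, -2.3458)

At (-3/2, 3/2): F = (11.7500, 13.8750).
Jacobian J = [[4·x·y, 2·x^2 + 2], [y^2 - 3·y - 4, 2·x·y - 3·x + 4·y]].
At the point, J = [[-9.0000, 6.5000], [-6.2500, 6.0000]] (det J = -13.3750).
Solving J·Δ = −F gives Δ = (-1.4720, -3.8458).
Then the next iterate is (x, y)₁ = (-2.9720, -2.3458).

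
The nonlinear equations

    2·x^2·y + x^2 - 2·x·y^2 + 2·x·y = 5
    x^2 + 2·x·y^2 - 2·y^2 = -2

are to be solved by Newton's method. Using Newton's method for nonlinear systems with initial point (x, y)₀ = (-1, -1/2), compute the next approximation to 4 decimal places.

(-2.1111, -1.4167)

At (-1, -1/2): F = (-3.5000, 2.0000).
Jacobian J = [[4·x·y + 2·x - 2·y^2 + 2·y, 2·x^2 - 4·x·y + 2·x], [2·x + 2·y^2, 4·x·y - 4·y]].
At the point, J = [[-1.5000, -2.0000], [-1.5000, 4.0000]] (det J = -9.0000).
Solving J·Δ = −F gives Δ = (-1.1111, -0.9167).
Then the next iterate is (x, y)₁ = (-2.1111, -1.4167).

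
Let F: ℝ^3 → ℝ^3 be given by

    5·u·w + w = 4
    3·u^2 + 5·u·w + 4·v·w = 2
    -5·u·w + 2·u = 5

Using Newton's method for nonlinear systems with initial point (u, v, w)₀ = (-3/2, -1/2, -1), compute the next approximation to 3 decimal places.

(8.750, -15.000, -8.500)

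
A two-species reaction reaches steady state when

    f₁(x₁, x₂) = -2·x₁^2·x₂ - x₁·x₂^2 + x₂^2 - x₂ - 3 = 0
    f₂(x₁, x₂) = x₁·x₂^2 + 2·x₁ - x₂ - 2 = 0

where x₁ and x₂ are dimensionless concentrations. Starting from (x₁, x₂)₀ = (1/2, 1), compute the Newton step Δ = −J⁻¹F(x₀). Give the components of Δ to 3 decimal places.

At (1/2, 1): F = (-4.000, -1.500).
Jacobian J = [[-4·x₁·x₂ - x₂^2, -2·x₁^2 - 2·x₁·x₂ + 2·x₂ - 1], [x₂^2 + 2, 2·x₁·x₂ - 1]].
At the point, J = [[-3.000, -0.500], [3.000, 0.000]] (det J = 1.500).
Solving J·Δ = −F gives Δ = (0.500, -11.000).

(0.500, -11.000)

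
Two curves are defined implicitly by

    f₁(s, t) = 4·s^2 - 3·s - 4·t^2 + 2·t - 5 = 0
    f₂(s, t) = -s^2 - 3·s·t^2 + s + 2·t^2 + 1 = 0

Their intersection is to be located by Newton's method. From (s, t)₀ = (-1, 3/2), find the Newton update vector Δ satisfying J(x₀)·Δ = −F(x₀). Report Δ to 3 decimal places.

(0.210, -0.631)

At (-1, 3/2): F = (-4.000, 10.250).
Jacobian J = [[8·s - 3, -8·t + 2], [-2·s - 3·t^2 + 1, -6·s·t + 4·t]].
At the point, J = [[-11.000, -10.000], [-3.750, 15.000]] (det J = -202.500).
Solving J·Δ = −F gives Δ = (0.210, -0.631).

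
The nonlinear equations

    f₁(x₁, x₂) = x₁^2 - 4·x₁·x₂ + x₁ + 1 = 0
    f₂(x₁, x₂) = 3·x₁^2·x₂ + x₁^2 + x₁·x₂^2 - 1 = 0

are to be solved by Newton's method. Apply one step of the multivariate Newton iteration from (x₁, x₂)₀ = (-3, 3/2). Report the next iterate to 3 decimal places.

At (-3, 3/2): F = (25.000, 41.750).
Jacobian J = [[2·x₁ - 4·x₂ + 1, -4·x₁], [6·x₁·x₂ + 2·x₁ + x₂^2, 3·x₁^2 + 2·x₁·x₂]].
At the point, J = [[-11.000, 12.000], [-30.750, 18.000]] (det J = 171.000).
Solving J·Δ = −F gives Δ = (0.298, -1.810).
Then the next iterate is (x₁, x₂)₁ = (-2.702, -0.310).

(-2.702, -0.310)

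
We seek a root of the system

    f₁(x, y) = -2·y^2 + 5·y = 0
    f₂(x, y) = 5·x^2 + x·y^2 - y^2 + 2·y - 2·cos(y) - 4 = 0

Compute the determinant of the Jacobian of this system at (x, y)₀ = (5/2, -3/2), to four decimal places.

-299.7500

J = [[0, -4·y + 5], [10·x + y^2, 2·x·y - 2·y + 2·sin(y) + 2]].
At the point, J = [[0.0000, 11.0000], [27.2500, -4.494990]].
det J = -299.7500.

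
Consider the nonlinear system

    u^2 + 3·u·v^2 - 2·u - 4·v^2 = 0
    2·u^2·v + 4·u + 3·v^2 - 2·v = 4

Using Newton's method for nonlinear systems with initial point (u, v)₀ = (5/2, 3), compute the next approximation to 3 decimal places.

(5.487, -2.826)

At (5/2, 3): F = (32.750, 64.500).
Jacobian J = [[2·u + 3·v^2 - 2, 6·u·v - 8·v], [4·u·v + 4, 2·u^2 + 6·v - 2]].
At the point, J = [[30.000, 21.000], [34.000, 28.500]] (det J = 141.000).
Solving J·Δ = −F gives Δ = (2.987, -5.826).
Then the next iterate is (u, v)₁ = (5.487, -2.826).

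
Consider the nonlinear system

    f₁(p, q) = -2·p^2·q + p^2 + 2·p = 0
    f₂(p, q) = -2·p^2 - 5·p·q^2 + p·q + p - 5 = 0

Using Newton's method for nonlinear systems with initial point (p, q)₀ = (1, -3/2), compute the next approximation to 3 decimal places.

(0.545, -0.776)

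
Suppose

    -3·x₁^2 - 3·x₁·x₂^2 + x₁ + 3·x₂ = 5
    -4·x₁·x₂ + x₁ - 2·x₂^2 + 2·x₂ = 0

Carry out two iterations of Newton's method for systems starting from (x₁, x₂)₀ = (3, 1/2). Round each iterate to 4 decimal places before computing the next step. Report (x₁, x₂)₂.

At (3, 1/2): F = (-29.7500, -2.5000).
Jacobian J = [[-6·x₁ - 3·x₂^2 + 1, -6·x₁·x₂ + 3], [-4·x₂ + 1, -4·x₁ - 4·x₂ + 2]].
At the point, J = [[-17.7500, -6.0000], [-1.0000, -12.0000]] (det J = 207.0000).
Solving J·Δ = −F gives Δ = (-1.6522, -0.0707).
Then the next iterate is (x₁, x₂)₁ = (1.3478, 0.4293).
Round to (1.3478, 0.4293) and repeat: F = (-8.559187, -0.476639), J = [[-7.639695, -0.471663], [-0.7172, -5.1084]].
Δ = (-1.1243, 0.0645), so (x₁, x₂)₂ = (0.2235, 0.4938).

(0.2235, 0.4938)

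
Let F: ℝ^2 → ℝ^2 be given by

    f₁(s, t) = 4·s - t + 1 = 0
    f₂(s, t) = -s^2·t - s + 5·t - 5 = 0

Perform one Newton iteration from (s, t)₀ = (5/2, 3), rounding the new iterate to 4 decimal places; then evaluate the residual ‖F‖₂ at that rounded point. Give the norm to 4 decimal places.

At (5/2, 3): F = (8.0000, -11.2500).
Jacobian J = [[4, -1], [-2·s·t - 1, -s^2 + 5]].
At the point, J = [[4.0000, -1.0000], [-16.0000, -1.2500]] (det J = -21.0000).
Solving J·Δ = −F gives Δ = (-1.0119, 3.9524).
Then the next iterate is (s, t)₁ = (1.4881, 6.9524).
Re-evaluating at (1.4881, 6.9524): F = (0.0000, 12.878216), so ‖F‖₂ = 12.8782.

12.8782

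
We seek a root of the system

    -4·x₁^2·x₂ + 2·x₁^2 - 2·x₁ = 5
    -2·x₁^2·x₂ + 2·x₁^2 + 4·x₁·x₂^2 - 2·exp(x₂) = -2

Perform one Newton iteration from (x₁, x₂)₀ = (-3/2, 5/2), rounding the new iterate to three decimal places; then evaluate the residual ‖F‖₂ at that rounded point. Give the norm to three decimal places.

22.075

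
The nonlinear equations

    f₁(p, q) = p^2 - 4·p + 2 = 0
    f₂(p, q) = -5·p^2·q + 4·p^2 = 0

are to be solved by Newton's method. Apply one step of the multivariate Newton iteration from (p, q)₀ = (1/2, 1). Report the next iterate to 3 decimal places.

At (1/2, 1): F = (0.250, -0.250).
Jacobian J = [[2·p - 4, 0], [-10·p·q + 8·p, -5·p^2]].
At the point, J = [[-3.000, 0.000], [-1.000, -1.250]] (det J = 3.750).
Solving J·Δ = −F gives Δ = (0.083, -0.267).
Then the next iterate is (p, q)₁ = (0.583, 0.733).

(0.583, 0.733)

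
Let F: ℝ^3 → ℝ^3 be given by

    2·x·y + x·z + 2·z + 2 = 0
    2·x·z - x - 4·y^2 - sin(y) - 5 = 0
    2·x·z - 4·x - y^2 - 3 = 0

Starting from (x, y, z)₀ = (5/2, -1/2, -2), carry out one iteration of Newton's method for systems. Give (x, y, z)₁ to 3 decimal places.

(3.329, -4.136, 4.704)

At (5/2, -1/2, -2): F = (-9.500, -18.02057, -23.250).
Jacobian J = [[2·y + z, 2·x, x + 2], [2·z - 1, -8·y - cos(y), 2·x], [2·z - 4, -2·y, 2·x]].
At the point, J = [[-3.000, 5.000, 4.500], [-5.000, 3.12242, 5.000], [-8.000, 1.000, 5.000]] (det J = -16.92923).
Solving J·Δ = −F gives Δ = (0.829, -3.636, 6.704).
Then the next iterate is (x, y, z)₁ = (3.329, -4.136, 4.704).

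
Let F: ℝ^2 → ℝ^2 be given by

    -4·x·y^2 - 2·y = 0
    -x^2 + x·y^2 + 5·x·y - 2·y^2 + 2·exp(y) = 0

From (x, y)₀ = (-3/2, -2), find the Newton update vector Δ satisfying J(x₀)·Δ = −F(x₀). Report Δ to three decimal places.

(0.881, 0.535)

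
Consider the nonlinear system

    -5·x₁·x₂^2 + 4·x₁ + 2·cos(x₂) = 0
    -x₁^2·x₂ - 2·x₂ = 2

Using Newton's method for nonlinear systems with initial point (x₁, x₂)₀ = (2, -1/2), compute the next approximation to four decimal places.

At (2, -1/2): F = (7.255165, 1.0000).
Jacobian J = [[-5·x₂^2 + 4, -10·x₁·x₂ - 2·sin(x₂)], [-2·x₁·x₂, -x₁^2 - 2]].
At the point, J = [[2.7500, 10.958851], [2.0000, -6.0000]] (det J = -38.417702).
Solving J·Δ = −F gives Δ = (-1.4184, -0.3061).
Then the next iterate is (x₁, x₂)₁ = (0.5816, -0.8061).

(0.5816, -0.8061)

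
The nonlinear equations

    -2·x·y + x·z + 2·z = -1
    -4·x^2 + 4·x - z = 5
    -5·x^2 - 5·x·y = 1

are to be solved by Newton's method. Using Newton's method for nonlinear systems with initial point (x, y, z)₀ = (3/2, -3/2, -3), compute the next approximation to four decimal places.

(0.6160, -0.7493, -0.9280)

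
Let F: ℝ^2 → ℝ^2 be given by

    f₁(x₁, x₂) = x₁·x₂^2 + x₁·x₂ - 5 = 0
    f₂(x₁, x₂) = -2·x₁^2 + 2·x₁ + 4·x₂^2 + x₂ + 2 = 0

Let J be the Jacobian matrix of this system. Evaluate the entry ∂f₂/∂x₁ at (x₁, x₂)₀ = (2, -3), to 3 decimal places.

-6.000

∂f₂/∂x₁ = -4·x₁ + 2.
At (2, -3) this is -6.000.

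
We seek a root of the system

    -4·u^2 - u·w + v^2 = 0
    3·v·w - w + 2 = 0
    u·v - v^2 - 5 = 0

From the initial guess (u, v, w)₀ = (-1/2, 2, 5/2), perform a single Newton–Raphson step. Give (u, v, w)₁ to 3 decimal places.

(1.002, 0.445, 1.932)

At (-1/2, 2, 5/2): F = (4.250, 14.500, -10.000).
Jacobian J = [[-8·u - w, 2·v, -u], [0, 3·w, 3·v - 1], [v, u - 2·v, 0]].
At the point, J = [[1.500, 4.000, 0.500], [0.000, 7.500, 5.000], [2.000, -4.500, 0.000]] (det J = 66.250).
Solving J·Δ = −F gives Δ = (1.502, -1.555, -0.568).
Then the next iterate is (u, v, w)₁ = (1.002, 0.445, 1.932).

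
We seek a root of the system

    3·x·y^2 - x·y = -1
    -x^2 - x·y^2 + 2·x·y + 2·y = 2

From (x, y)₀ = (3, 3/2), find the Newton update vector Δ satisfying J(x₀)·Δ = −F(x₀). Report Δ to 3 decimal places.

At (3, 3/2): F = (16.750, -5.750).
Jacobian J = [[3·y^2 - y, 6·x·y - x], [-2·x - y^2 + 2·y, -2·x·y + 2·x + 2]].
At the point, J = [[5.250, 24.000], [-5.250, -1.000]] (det J = 120.750).
Solving J·Δ = −F gives Δ = (-1.004, -0.478).

(-1.004, -0.478)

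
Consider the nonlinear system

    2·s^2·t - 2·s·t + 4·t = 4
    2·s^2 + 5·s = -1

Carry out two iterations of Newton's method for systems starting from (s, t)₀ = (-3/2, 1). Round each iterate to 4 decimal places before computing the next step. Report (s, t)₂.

At (-3/2, 1): F = (7.5000, -2.0000).
Jacobian J = [[4·s·t - 2·t, 2·s^2 - 2·s + 4], [4·s + 5, 0]].
At the point, J = [[-8.0000, 11.5000], [-1.0000, 0.0000]] (det J = 11.5000).
Solving J·Δ = −F gives Δ = (-2.0000, -2.0435).
Then the next iterate is (s, t)₁ = (-3.5000, -1.0435).
Round to (-3.5000, -1.0435) and repeat: F = (-41.044250, 8.0000), J = [[16.6960, 35.5000], [-9.0000, 0.0000]].
Δ = (0.8889, 0.7381), so (s, t)₂ = (-2.6111, -0.3054).

(-2.6111, -0.3054)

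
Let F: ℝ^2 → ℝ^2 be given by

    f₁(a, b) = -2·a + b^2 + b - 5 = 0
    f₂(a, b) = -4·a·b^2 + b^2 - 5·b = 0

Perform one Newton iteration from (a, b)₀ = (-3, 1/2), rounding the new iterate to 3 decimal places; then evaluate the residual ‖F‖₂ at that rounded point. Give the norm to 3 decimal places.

0.060

At (-3, 1/2): F = (1.750, 0.750).
Jacobian J = [[-2, 2·b + 1], [-4·b^2, -8·a·b + 2·b - 5]].
At the point, J = [[-2.000, 2.000], [-1.000, 8.000]] (det J = -14.000).
Solving J·Δ = −F gives Δ = (0.893, 0.018).
Then the next iterate is (a, b)₁ = (-2.107, 0.518).
Re-evaluating at (-2.107, 0.518): F = (0.00032, -0.06024), so ‖F‖₂ = 0.060.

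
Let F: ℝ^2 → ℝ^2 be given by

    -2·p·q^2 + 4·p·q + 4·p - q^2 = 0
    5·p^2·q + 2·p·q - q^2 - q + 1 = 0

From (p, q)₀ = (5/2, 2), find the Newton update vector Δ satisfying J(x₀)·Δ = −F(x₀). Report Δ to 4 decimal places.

(-1.2855, 0.0613)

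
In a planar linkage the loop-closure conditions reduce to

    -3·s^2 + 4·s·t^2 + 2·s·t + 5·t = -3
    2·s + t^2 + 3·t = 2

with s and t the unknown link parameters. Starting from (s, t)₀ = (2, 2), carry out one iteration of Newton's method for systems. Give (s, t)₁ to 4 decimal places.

(-5.8846, 2.5385)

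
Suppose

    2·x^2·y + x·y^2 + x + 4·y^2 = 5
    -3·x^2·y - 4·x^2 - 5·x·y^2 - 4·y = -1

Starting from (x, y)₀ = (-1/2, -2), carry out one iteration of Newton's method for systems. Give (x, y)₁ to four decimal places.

At (-1/2, -2): F = (7.5000, 19.5000).
Jacobian J = [[4·x·y + y^2 + 1, 2·x^2 + 2·x·y + 8·y], [-6·x·y - 8·x - 5·y^2, -3·x^2 - 10·x·y - 4]].
At the point, J = [[9.0000, -13.5000], [-22.0000, -14.7500]] (det J = -429.7500).
Solving J·Δ = −F gives Δ = (0.3551, 0.7923).
Then the next iterate is (x, y)₁ = (-0.1449, -1.2077).

(-0.1449, -1.2077)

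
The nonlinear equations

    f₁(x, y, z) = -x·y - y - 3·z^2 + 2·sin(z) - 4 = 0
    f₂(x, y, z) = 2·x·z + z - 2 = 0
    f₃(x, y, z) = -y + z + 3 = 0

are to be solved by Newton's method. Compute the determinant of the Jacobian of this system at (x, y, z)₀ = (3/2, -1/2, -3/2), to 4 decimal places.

21.9244

J = [[-y, -x - 1, -6·z + 2·cos(z)], [2·z, 0, 2·x + 1], [0, -1, 1]].
At the point, J = [[0.5000, -2.5000, 9.141474], [-3.0000, 0.0000, 4.0000], [0.0000, -1.0000, 1.0000]].
det J = 21.9244.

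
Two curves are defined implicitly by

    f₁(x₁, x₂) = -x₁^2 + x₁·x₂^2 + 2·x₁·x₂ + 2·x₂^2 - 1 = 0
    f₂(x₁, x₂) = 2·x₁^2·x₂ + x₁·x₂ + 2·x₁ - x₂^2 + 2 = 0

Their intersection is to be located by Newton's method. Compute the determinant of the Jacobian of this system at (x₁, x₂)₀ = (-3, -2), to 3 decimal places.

162.000

J = [[-2·x₁ + x₂^2 + 2·x₂, 2·x₁·x₂ + 2·x₁ + 4·x₂], [4·x₁·x₂ + x₂ + 2, 2·x₁^2 + x₁ - 2·x₂]].
At the point, J = [[6.000, -2.000], [24.000, 19.000]].
det J = 162.000.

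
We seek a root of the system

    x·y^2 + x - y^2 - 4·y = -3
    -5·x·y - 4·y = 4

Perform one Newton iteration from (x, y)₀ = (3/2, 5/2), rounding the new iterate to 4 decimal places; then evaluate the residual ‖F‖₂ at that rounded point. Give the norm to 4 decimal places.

5.5129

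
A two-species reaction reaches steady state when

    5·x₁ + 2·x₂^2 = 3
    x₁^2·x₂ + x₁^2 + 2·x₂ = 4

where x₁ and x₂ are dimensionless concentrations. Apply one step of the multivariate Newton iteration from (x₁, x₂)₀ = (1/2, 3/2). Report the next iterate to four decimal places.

(3.5000, -1.6667)

At (1/2, 3/2): F = (4.0000, -0.3750).
Jacobian J = [[5, 4·x₂], [2·x₁·x₂ + 2·x₁, x₁^2 + 2]].
At the point, J = [[5.0000, 6.0000], [2.5000, 2.2500]] (det J = -3.7500).
Solving J·Δ = −F gives Δ = (3.0000, -3.1667).
Then the next iterate is (x₁, x₂)₁ = (3.5000, -1.6667).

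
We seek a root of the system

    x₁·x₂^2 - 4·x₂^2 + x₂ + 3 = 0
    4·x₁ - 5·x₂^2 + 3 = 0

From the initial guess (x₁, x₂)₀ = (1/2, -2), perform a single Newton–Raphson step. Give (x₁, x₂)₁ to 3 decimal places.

(2.250, -1.600)

At (1/2, -2): F = (-13.000, -15.000).
Jacobian J = [[x₂^2, 2·x₁·x₂ - 8·x₂ + 1], [4, -10·x₂]].
At the point, J = [[4.000, 15.000], [4.000, 20.000]] (det J = 20.000).
Solving J·Δ = −F gives Δ = (1.750, 0.400).
Then the next iterate is (x₁, x₂)₁ = (2.250, -1.600).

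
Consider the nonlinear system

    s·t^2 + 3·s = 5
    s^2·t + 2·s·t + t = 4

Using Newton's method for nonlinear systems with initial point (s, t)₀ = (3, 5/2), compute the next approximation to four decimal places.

At (3, 5/2): F = (22.7500, 36.0000).
Jacobian J = [[t^2 + 3, 2·s·t], [2·s·t + 2·t, s^2 + 2·s + 1]].
At the point, J = [[9.2500, 15.0000], [20.0000, 16.0000]] (det J = -152.0000).
Solving J·Δ = −F gives Δ = (-1.1579, -0.8026).
Then the next iterate is (s, t)₁ = (1.8421, 1.6974).

(1.8421, 1.6974)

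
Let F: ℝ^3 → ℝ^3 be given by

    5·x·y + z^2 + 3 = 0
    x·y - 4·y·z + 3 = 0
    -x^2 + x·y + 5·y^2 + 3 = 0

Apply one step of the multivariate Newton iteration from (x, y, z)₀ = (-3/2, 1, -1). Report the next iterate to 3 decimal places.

(-1.282, 0.398, 0.053)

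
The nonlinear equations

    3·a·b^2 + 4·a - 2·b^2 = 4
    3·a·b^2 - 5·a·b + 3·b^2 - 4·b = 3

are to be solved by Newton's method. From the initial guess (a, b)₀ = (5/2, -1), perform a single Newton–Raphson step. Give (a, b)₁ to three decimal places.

(1.542, -0.564)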